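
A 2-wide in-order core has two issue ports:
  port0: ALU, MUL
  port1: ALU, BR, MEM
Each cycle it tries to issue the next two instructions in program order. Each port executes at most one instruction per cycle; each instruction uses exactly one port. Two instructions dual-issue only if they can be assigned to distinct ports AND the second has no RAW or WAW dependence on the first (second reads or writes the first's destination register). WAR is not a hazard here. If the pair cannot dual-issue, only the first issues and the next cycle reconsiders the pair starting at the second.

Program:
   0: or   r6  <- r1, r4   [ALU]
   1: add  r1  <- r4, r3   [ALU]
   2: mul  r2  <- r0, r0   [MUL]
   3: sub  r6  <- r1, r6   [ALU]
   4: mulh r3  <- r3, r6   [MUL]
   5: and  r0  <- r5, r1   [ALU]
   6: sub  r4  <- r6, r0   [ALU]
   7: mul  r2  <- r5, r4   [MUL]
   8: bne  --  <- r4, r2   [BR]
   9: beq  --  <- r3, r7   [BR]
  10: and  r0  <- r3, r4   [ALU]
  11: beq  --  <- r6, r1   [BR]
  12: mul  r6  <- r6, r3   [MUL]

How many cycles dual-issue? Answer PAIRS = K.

PAIRS = 5

[0] i0+i1  or add  -- pair
[1] i2+i3  mul sub  -- pair
[2] i4+i5  mulh and  -- pair
[3] i6  sub  -- RAW r4
[4] i7  mul  -- RAW r2
[5] i8  bne  -- no-port BR/BR
[6] i9+i10  beq and  -- pair
[7] i11+i12  beq mul  -- pair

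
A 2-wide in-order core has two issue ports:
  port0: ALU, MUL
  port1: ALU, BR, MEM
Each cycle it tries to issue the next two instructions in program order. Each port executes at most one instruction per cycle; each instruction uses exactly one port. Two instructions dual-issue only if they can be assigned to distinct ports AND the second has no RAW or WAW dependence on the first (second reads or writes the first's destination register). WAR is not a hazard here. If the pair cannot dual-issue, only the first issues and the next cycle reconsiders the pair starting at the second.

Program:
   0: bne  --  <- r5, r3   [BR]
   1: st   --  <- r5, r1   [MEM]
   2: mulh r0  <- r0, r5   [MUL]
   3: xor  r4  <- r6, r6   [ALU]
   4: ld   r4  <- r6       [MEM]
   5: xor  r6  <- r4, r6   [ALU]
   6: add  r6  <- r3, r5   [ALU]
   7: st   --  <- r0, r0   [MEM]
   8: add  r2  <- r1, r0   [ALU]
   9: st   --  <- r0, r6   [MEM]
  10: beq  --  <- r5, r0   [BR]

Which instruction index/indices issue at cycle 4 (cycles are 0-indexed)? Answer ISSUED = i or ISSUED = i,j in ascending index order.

ISSUED = 5

[0] i0  bne  -- no-port BR/MEM
[1] i1&i2  st+mulh  -- dual
[2] i3  xor  -- WAW r4
[3] i4  ld  -- RAW r4
[4] i5  xor  -- WAW r6
[5] i6&i7  add+st  -- dual
[6] i8&i9  add+st  -- dual
[7] i10  beq  -- tail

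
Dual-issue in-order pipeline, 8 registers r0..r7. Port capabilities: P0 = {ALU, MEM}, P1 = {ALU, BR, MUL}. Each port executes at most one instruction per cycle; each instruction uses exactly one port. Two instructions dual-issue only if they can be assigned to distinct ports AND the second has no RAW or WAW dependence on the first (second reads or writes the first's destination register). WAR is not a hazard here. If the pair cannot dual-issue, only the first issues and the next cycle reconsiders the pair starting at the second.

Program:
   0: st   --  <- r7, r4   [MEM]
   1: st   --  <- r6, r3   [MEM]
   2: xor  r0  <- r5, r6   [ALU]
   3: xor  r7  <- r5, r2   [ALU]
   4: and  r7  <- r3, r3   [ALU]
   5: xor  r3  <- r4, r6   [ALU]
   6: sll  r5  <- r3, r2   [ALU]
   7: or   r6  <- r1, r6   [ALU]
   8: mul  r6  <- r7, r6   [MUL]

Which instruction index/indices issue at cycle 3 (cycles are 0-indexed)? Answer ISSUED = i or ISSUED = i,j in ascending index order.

ISSUED = 4,5

[0] i0  st.MEM  -- no-port MEM/MEM
[1] i1,i2  st.MEM xor.ALU  -- dual
[2] i3  xor.ALU  -- WAW r7
[3] i4,i5  and.ALU xor.ALU  -- dual
[4] i6,i7  sll.ALU or.ALU  -- dual
[5] i8  mul.MUL  -- tail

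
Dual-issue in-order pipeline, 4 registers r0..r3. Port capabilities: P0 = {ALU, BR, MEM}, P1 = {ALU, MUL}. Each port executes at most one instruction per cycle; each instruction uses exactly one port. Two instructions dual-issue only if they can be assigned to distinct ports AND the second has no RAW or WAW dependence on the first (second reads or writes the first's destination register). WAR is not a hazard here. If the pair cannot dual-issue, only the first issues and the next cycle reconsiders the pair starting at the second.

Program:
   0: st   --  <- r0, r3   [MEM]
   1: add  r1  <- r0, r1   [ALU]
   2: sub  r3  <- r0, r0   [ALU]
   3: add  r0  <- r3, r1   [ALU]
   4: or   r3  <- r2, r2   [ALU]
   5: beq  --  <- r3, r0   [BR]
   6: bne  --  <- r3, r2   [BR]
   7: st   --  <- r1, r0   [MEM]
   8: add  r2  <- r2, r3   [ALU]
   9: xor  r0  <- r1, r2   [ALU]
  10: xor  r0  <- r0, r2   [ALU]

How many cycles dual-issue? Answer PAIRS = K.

PAIRS = 3

  cy0 -> i0&i1 (st.MEM/add.ALU) 2-wide
  cy1 -> i2 (sub.ALU) RAW r3
  cy2 -> i3&i4 (add.ALU/or.ALU) 2-wide
  cy3 -> i5 (beq.BR) no-port BR/BR
  cy4 -> i6 (bne.BR) no-port BR/MEM
  cy5 -> i7&i8 (st.MEM/add.ALU) 2-wide
  cy6 -> i9 (xor.ALU) RAW+WAW r0
  cy7 -> i10 (xor.ALU) tail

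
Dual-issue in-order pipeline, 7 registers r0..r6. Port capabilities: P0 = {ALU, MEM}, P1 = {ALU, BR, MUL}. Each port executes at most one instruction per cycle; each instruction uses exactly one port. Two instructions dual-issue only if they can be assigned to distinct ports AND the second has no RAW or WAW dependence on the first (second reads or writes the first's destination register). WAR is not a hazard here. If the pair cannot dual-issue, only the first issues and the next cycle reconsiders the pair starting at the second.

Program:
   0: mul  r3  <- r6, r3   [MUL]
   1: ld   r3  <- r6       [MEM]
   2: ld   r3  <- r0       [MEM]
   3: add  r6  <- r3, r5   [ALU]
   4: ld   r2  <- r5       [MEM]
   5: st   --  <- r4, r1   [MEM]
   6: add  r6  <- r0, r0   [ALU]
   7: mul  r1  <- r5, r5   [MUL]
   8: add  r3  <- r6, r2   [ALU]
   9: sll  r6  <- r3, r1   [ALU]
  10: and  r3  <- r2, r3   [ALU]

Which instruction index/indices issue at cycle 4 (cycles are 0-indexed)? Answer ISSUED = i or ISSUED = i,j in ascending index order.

0. mul.MUL @i0  | WAW r3
1. ld.MEM @i1  | no-port MEM/MEM
2. ld.MEM @i2  | RAW r3
3. add.ALU ld.MEM @i3&i4  | dual
4. st.MEM add.ALU @i5&i6  | dual
5. mul.MUL add.ALU @i7&i8  | dual
6. sll.ALU and.ALU @i9&i10  | dual

ISSUED = 5,6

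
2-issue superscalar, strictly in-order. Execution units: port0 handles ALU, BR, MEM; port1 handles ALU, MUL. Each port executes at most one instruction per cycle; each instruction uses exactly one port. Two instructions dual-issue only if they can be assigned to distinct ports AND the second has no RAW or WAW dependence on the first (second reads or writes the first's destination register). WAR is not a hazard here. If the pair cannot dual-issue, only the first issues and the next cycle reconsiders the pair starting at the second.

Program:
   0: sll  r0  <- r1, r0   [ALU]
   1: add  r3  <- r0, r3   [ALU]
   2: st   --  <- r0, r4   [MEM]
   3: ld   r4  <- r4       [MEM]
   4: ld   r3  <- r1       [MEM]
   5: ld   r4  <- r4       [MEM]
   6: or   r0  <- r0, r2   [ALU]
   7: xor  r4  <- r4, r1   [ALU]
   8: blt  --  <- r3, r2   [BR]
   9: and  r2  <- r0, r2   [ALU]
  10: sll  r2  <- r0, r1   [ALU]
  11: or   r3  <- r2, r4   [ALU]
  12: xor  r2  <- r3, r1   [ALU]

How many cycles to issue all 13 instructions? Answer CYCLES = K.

c0: i0 sll.ALU  RAW r0
c1: i1,i2 add.ALU st.MEM  2-wide
c2: i3 ld.MEM  no-port MEM/MEM
c3: i4 ld.MEM  no-port MEM/MEM
c4: i5,i6 ld.MEM or.ALU  2-wide
c5: i7,i8 xor.ALU blt.BR  2-wide
c6: i9 and.ALU  WAW r2
c7: i10 sll.ALU  RAW r2
c8: i11 or.ALU  RAW r3
c9: i12 xor.ALU  tail

CYCLES = 10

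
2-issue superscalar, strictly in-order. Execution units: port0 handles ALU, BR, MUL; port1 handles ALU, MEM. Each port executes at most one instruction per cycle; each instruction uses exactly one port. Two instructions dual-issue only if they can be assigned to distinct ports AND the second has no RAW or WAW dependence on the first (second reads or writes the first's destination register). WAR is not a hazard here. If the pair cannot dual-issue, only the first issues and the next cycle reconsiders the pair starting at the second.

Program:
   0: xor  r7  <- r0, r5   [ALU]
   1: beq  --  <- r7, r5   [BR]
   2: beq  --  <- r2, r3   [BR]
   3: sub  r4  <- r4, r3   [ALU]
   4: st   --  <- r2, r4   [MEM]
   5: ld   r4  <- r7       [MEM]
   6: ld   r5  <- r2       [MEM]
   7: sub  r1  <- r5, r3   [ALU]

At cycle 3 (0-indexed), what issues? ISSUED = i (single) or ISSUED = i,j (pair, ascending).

ISSUED = 4

[0] i0  xor.ALU  -- RAW r7
[1] i1  beq.BR  -- no-port BR/BR
[2] i2+i3  beq.BR+sub.ALU  -- pair
[3] i4  st.MEM  -- no-port MEM/MEM
[4] i5  ld.MEM  -- no-port MEM/MEM
[5] i6  ld.MEM  -- RAW r5
[6] i7  sub.ALU  -- tail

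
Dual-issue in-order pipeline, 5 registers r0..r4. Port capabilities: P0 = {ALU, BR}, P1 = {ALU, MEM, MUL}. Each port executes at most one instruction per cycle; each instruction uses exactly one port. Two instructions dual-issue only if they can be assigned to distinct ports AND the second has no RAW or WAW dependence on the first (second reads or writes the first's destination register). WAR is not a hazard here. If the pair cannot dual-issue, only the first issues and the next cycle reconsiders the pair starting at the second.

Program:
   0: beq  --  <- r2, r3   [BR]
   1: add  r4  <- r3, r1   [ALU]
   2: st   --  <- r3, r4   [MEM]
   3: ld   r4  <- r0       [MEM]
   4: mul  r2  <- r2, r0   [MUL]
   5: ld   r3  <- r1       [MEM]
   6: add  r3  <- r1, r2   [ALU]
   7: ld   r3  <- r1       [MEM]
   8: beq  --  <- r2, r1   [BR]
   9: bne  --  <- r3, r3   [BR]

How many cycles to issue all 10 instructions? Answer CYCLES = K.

[0] i0&i1  beq.BR+add.ALU  -- pair
[1] i2  st.MEM  -- no-port MEM/MEM
[2] i3  ld.MEM  -- no-port MEM/MUL
[3] i4  mul.MUL  -- no-port MUL/MEM
[4] i5  ld.MEM  -- WAW r3
[5] i6  add.ALU  -- WAW r3
[6] i7&i8  ld.MEM+beq.BR  -- pair
[7] i9  bne.BR  -- tail

CYCLES = 8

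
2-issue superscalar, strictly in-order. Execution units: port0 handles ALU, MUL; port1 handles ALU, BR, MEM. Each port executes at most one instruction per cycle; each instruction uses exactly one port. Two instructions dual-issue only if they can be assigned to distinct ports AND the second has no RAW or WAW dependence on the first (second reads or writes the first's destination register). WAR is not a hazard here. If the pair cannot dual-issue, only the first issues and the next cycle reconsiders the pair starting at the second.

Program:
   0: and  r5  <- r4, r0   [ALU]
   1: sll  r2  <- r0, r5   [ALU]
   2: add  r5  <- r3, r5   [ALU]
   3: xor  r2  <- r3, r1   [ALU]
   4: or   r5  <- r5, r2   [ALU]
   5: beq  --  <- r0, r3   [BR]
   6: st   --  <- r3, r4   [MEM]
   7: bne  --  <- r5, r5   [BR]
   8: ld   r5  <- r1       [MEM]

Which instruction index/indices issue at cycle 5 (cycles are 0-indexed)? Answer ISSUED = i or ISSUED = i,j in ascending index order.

ISSUED = 7

c0: i0 and.ALU  RAW r5
c1: i1,i2 sll.ALU+add.ALU  pair
c2: i3 xor.ALU  RAW r2
c3: i4,i5 or.ALU+beq.BR  pair
c4: i6 st.MEM  no-port MEM/BR
c5: i7 bne.BR  no-port BR/MEM
c6: i8 ld.MEM  tail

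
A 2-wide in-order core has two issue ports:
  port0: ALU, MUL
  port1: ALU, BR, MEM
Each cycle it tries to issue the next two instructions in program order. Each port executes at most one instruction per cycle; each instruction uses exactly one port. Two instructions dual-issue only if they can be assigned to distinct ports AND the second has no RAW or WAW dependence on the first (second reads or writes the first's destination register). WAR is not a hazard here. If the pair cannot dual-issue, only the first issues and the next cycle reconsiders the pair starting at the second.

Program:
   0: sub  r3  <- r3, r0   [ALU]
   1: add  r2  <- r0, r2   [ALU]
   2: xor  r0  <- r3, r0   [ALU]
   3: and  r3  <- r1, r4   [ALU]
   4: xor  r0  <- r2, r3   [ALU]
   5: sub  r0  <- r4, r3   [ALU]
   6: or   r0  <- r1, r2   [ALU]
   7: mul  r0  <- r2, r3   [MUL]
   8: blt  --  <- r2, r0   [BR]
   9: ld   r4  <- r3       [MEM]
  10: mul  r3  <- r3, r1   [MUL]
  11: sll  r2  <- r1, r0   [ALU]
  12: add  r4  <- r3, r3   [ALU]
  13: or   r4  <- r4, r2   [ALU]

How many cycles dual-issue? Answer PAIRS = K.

PAIRS = 4

#0 head=0: sub add i0/i1 dual
#1 head=2: xor and i2/i3 dual
#2 head=4: xor i4 WAW r0
#3 head=5: sub i5 WAW r0
#4 head=6: or i6 WAW r0
#5 head=7: mul i7 RAW r0
#6 head=8: blt i8 no-port BR/MEM
#7 head=9: ld mul i9/i10 dual
#8 head=11: sll add i11/i12 dual
#9 head=13: or i13 tail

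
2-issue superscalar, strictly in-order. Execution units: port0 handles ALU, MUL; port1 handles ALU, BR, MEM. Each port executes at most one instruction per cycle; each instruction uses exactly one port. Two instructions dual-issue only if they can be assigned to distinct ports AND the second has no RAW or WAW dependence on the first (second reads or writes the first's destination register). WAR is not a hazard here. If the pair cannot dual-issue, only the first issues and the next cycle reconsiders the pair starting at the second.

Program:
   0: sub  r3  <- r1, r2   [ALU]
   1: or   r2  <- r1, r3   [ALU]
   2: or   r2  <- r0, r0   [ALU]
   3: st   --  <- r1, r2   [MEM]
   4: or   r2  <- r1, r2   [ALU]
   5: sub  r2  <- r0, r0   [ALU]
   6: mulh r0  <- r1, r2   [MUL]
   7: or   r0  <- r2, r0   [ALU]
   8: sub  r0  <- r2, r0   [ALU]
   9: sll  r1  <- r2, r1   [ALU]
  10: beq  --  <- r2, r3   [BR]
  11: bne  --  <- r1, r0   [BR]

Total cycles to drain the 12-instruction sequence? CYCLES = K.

0. sub @i0  | RAW r3
1. or @i1  | WAW r2
2. or @i2  | RAW r2
3. st;or @i3+i4  | 2-wide
4. sub @i5  | RAW r2
5. mulh @i6  | RAW+WAW r0
6. or @i7  | RAW+WAW r0
7. sub;sll @i8+i9  | 2-wide
8. beq @i10  | no-port BR/BR
9. bne @i11  | tail

CYCLES = 10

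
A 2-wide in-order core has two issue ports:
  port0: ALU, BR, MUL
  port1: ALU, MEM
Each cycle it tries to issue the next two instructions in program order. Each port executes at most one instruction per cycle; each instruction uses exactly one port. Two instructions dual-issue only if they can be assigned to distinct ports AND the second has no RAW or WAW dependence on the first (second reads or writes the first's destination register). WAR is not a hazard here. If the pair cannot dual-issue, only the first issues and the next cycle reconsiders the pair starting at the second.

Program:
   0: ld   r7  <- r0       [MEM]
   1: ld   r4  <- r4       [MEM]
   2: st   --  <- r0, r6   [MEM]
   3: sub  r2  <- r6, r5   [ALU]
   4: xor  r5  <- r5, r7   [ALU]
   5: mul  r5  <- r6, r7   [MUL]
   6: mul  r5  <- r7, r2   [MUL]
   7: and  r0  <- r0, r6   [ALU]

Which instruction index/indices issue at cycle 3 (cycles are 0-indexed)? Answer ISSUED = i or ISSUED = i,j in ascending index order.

t=0 i0:ld.MEM ; no-port MEM/MEM
t=1 i1:ld.MEM ; no-port MEM/MEM
t=2 i2/i3:st.MEM+sub.ALU ; 2-wide
t=3 i4:xor.ALU ; WAW r5
t=4 i5:mul.MUL ; no-port MUL/MUL
t=5 i6/i7:mul.MUL+and.ALU ; 2-wide

ISSUED = 4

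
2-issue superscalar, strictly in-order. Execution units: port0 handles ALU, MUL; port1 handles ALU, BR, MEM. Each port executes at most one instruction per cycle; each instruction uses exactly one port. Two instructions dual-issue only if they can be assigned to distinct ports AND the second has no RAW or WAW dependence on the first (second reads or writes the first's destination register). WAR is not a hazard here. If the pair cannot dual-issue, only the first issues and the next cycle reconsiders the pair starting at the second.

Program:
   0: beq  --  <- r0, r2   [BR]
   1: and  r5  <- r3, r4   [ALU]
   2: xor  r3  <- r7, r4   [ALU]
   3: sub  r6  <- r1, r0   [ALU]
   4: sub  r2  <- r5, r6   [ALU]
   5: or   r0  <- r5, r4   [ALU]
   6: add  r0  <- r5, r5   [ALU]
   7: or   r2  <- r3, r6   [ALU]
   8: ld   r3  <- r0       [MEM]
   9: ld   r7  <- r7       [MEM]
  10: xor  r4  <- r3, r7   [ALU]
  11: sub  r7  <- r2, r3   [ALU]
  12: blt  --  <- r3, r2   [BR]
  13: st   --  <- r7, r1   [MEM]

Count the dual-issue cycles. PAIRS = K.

0. beq.BR and.ALU @i0&i1  | pair
1. xor.ALU sub.ALU @i2&i3  | pair
2. sub.ALU or.ALU @i4&i5  | pair
3. add.ALU or.ALU @i6&i7  | pair
4. ld.MEM @i8  | no-port MEM/MEM
5. ld.MEM @i9  | RAW r7
6. xor.ALU sub.ALU @i10&i11  | pair
7. blt.BR @i12  | no-port BR/MEM
8. st.MEM @i13  | tail

PAIRS = 5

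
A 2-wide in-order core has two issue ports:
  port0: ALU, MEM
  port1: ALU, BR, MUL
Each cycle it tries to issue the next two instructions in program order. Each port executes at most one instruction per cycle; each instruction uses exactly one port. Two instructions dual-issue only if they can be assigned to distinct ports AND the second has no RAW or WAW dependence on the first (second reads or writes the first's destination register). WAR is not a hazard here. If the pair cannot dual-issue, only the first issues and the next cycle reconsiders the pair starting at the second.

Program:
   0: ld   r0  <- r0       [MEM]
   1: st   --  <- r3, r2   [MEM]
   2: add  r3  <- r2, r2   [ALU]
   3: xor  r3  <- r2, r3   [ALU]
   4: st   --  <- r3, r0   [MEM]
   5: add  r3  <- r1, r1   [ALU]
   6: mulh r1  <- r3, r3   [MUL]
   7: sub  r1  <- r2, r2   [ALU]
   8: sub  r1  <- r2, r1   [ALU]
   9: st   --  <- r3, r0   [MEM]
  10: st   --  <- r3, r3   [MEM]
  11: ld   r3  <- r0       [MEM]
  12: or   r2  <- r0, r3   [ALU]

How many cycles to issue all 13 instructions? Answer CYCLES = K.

c0: i0 ld  no-port MEM/MEM
c1: i1,i2 st add  pair
c2: i3 xor  RAW r3
c3: i4,i5 st add  pair
c4: i6 mulh  WAW r1
c5: i7 sub  RAW+WAW r1
c6: i8,i9 sub st  pair
c7: i10 st  no-port MEM/MEM
c8: i11 ld  RAW r3
c9: i12 or  tail

CYCLES = 10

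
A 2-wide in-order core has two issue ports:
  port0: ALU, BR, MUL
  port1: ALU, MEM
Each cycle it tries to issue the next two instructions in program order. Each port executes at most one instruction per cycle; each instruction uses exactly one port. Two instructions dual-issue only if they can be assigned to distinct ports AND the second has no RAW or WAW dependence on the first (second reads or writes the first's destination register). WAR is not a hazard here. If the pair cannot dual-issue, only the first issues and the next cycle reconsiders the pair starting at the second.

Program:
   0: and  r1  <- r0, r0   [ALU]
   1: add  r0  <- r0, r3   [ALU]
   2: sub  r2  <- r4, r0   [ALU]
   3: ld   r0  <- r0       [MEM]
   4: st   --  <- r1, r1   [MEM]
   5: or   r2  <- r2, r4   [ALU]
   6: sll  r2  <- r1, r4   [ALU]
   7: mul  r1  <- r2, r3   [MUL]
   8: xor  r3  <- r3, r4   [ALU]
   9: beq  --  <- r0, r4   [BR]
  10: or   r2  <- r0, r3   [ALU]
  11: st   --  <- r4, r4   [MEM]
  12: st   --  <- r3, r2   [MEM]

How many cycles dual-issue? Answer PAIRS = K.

  cy0 -> i0,i1 (and+add) pair
  cy1 -> i2,i3 (sub+ld) pair
  cy2 -> i4,i5 (st+or) pair
  cy3 -> i6 (sll) RAW r2
  cy4 -> i7,i8 (mul+xor) pair
  cy5 -> i9,i10 (beq+or) pair
  cy6 -> i11 (st) no-port MEM/MEM
  cy7 -> i12 (st) tail

PAIRS = 5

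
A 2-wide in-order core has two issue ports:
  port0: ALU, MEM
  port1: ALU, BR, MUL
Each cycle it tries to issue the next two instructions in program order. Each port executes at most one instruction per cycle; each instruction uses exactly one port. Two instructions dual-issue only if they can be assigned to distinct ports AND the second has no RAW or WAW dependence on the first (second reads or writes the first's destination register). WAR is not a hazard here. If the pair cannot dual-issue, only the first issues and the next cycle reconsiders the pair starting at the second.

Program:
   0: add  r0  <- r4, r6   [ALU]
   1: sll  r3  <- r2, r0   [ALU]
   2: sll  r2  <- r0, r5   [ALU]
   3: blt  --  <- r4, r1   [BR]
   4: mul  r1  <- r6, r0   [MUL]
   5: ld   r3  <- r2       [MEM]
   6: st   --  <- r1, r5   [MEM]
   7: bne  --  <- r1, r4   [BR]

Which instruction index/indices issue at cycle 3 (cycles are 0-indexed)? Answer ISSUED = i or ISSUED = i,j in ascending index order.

ISSUED = 4,5

c0: i0 add.ALU  RAW r0
c1: i1+i2 sll.ALU/sll.ALU  2-wide
c2: i3 blt.BR  no-port BR/MUL
c3: i4+i5 mul.MUL/ld.MEM  2-wide
c4: i6+i7 st.MEM/bne.BR  2-wide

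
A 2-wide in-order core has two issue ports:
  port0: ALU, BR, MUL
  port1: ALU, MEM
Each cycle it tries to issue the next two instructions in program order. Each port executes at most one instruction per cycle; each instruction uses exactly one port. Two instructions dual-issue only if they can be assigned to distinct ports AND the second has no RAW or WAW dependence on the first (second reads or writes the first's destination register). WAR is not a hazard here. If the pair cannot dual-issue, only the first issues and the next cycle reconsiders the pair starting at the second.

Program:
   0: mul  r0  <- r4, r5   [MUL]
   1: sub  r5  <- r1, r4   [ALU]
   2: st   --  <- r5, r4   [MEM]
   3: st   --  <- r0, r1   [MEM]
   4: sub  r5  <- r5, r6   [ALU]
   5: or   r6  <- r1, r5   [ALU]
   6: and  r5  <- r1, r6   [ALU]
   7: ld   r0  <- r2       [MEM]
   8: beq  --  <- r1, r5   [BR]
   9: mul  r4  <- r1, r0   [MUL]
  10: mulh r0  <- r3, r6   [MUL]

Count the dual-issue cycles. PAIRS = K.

t=0 i0/i1:mul+sub ; 2-wide
t=1 i2:st ; no-port MEM/MEM
t=2 i3/i4:st+sub ; 2-wide
t=3 i5:or ; RAW r6
t=4 i6/i7:and+ld ; 2-wide
t=5 i8:beq ; no-port BR/MUL
t=6 i9:mul ; no-port MUL/MUL
t=7 i10:mulh ; tail

PAIRS = 3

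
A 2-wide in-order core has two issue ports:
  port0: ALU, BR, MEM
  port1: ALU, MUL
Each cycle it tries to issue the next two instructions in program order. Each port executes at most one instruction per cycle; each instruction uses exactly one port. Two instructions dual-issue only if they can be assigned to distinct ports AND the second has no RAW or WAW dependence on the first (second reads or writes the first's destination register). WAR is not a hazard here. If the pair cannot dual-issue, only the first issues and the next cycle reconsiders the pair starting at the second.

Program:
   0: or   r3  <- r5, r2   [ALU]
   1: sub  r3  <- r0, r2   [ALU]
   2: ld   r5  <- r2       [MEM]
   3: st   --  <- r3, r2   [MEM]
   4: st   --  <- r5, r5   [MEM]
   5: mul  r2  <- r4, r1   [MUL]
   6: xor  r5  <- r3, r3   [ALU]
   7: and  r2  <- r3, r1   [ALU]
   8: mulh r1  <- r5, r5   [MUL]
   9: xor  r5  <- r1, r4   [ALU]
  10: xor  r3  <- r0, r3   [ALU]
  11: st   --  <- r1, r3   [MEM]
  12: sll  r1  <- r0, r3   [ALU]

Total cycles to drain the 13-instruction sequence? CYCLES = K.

0. or.ALU @i0  | WAW r3
1. sub.ALU/ld.MEM @i1+i2  | pair
2. st.MEM @i3  | no-port MEM/MEM
3. st.MEM/mul.MUL @i4+i5  | pair
4. xor.ALU/and.ALU @i6+i7  | pair
5. mulh.MUL @i8  | RAW r1
6. xor.ALU/xor.ALU @i9+i10  | pair
7. st.MEM/sll.ALU @i11+i12  | pair

CYCLES = 8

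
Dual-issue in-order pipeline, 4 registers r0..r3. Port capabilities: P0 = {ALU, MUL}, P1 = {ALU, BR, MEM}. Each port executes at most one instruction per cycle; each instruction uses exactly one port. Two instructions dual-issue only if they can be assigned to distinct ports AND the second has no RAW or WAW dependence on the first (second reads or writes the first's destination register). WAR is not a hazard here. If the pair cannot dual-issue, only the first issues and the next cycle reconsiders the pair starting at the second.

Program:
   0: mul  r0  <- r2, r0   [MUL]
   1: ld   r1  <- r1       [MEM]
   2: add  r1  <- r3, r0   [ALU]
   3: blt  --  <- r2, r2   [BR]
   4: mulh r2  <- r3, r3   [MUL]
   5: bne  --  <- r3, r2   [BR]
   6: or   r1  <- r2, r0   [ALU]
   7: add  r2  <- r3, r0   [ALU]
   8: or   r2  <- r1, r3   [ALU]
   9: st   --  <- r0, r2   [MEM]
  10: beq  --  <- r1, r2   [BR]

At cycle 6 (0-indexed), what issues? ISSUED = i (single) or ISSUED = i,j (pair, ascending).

ISSUED = 9

[0] i0&i1  mul;ld  -- 2-wide
[1] i2&i3  add;blt  -- 2-wide
[2] i4  mulh  -- RAW r2
[3] i5&i6  bne;or  -- 2-wide
[4] i7  add  -- WAW r2
[5] i8  or  -- RAW r2
[6] i9  st  -- no-port MEM/BR
[7] i10  beq  -- tail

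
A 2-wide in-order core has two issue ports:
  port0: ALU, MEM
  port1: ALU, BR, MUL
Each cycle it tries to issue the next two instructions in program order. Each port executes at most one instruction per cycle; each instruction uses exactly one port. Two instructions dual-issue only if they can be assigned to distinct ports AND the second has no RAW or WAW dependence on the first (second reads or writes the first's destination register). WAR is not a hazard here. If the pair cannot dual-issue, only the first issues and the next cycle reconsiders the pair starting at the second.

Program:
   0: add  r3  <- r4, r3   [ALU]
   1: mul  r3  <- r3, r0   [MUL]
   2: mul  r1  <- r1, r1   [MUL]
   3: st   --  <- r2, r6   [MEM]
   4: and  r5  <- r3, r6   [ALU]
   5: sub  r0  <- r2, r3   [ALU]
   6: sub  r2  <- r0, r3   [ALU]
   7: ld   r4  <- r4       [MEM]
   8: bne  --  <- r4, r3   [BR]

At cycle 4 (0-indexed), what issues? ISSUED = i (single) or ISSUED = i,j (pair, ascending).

ISSUED = 6,7

0. add.ALU @i0  | RAW+WAW r3
1. mul.MUL @i1  | no-port MUL/MUL
2. mul.MUL st.MEM @i2+i3  | dual
3. and.ALU sub.ALU @i4+i5  | dual
4. sub.ALU ld.MEM @i6+i7  | dual
5. bne.BR @i8  | tail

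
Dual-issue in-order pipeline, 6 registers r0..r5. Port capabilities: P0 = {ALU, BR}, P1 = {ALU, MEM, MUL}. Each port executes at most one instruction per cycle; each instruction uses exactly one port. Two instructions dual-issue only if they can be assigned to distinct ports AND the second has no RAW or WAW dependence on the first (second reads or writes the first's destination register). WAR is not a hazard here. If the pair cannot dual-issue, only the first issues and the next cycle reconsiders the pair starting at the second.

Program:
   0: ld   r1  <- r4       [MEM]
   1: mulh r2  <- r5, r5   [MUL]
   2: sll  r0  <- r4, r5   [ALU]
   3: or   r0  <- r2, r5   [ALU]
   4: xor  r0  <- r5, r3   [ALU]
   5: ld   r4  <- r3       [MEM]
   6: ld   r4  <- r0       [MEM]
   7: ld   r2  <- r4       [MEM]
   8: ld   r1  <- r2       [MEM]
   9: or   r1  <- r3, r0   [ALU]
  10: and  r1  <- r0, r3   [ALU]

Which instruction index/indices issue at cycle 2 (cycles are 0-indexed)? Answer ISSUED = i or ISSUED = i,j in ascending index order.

ISSUED = 3

c0: i0 ld.MEM  no-port MEM/MUL
c1: i1+i2 mulh.MUL+sll.ALU  pair
c2: i3 or.ALU  WAW r0
c3: i4+i5 xor.ALU+ld.MEM  pair
c4: i6 ld.MEM  no-port MEM/MEM
c5: i7 ld.MEM  no-port MEM/MEM
c6: i8 ld.MEM  WAW r1
c7: i9 or.ALU  WAW r1
c8: i10 and.ALU  tail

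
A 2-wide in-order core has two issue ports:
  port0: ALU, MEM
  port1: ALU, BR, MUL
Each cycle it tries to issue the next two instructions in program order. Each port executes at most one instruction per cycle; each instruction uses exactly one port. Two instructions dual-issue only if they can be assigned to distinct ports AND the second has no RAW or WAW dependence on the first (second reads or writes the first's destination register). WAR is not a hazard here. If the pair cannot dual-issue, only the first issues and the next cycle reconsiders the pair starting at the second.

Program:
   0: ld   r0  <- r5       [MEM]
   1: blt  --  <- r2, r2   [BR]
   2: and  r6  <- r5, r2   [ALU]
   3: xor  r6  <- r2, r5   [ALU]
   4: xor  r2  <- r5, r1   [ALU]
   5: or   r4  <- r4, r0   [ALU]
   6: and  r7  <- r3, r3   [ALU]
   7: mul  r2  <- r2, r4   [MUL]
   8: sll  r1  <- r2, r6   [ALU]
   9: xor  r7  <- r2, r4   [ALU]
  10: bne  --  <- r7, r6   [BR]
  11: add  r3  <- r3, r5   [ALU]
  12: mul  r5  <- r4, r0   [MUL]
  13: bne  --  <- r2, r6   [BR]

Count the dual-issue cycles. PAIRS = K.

PAIRS = 5

[0] i0/i1  ld+blt  -- 2-wide
[1] i2  and  -- WAW r6
[2] i3/i4  xor+xor  -- 2-wide
[3] i5/i6  or+and  -- 2-wide
[4] i7  mul  -- RAW r2
[5] i8/i9  sll+xor  -- 2-wide
[6] i10/i11  bne+add  -- 2-wide
[7] i12  mul  -- no-port MUL/BR
[8] i13  bne  -- tail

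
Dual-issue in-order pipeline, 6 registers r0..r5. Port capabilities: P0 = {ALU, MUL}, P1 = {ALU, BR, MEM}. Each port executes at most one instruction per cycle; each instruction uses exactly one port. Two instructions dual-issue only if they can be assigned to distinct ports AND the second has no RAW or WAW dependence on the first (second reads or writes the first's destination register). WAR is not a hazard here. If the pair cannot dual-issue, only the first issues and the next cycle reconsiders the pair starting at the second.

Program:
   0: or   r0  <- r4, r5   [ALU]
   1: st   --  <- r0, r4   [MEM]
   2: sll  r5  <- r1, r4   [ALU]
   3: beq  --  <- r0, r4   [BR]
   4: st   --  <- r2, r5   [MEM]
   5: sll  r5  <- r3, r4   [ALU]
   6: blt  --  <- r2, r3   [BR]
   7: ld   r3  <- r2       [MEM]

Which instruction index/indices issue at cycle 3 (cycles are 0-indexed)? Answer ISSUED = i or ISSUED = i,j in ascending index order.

ISSUED = 4,5

c0: i0 or.ALU  RAW r0
c1: i1&i2 st.MEM sll.ALU  dual
c2: i3 beq.BR  no-port BR/MEM
c3: i4&i5 st.MEM sll.ALU  dual
c4: i6 blt.BR  no-port BR/MEM
c5: i7 ld.MEM  tail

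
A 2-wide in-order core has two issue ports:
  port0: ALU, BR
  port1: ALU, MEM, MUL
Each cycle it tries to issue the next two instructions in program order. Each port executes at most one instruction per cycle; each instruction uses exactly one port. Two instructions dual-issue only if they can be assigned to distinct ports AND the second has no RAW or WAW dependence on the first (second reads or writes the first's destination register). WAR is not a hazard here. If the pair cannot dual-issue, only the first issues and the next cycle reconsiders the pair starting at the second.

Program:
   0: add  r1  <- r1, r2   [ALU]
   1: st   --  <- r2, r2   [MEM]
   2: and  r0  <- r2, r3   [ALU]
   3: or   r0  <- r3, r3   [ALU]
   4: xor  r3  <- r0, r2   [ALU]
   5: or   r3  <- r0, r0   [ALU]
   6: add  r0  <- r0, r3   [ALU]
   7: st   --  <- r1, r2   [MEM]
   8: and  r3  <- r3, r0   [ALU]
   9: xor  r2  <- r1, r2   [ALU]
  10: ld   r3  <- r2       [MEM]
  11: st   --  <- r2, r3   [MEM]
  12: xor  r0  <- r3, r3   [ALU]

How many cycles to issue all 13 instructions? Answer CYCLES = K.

CYCLES = 9

0. add/st @i0/i1  | 2-wide
1. and @i2  | WAW r0
2. or @i3  | RAW r0
3. xor @i4  | WAW r3
4. or @i5  | RAW r3
5. add/st @i6/i7  | 2-wide
6. and/xor @i8/i9  | 2-wide
7. ld @i10  | no-port MEM/MEM
8. st/xor @i11/i12  | 2-wide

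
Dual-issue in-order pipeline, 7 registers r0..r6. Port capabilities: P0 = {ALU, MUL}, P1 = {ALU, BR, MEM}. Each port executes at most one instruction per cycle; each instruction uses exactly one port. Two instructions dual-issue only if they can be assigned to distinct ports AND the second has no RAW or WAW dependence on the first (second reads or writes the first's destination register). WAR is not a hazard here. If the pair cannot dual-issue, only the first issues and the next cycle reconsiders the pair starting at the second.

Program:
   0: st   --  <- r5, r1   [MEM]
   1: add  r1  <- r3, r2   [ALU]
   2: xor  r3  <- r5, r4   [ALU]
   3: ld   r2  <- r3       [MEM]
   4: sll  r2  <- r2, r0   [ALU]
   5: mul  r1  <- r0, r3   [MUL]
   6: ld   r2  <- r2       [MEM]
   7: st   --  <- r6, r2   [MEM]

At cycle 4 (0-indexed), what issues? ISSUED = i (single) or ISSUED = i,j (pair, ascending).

ISSUED = 6

[0] i0&i1  st/add  -- dual
[1] i2  xor  -- RAW r3
[2] i3  ld  -- RAW+WAW r2
[3] i4&i5  sll/mul  -- dual
[4] i6  ld  -- no-port MEM/MEM
[5] i7  st  -- tail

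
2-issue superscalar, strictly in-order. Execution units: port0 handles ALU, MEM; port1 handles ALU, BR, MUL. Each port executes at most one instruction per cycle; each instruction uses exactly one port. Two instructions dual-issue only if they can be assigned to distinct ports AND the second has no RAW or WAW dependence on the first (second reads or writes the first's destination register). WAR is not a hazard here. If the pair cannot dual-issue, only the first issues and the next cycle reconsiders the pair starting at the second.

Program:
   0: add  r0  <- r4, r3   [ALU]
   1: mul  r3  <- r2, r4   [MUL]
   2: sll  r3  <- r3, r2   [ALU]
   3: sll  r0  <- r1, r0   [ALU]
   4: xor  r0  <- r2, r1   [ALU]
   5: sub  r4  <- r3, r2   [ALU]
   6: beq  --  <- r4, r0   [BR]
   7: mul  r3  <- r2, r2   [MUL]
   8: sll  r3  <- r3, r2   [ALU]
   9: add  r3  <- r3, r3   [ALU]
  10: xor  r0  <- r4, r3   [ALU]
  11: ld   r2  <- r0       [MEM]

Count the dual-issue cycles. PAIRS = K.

0. add.ALU+mul.MUL @i0&i1  | 2-wide
1. sll.ALU+sll.ALU @i2&i3  | 2-wide
2. xor.ALU+sub.ALU @i4&i5  | 2-wide
3. beq.BR @i6  | no-port BR/MUL
4. mul.MUL @i7  | RAW+WAW r3
5. sll.ALU @i8  | RAW+WAW r3
6. add.ALU @i9  | RAW r3
7. xor.ALU @i10  | RAW r0
8. ld.MEM @i11  | tail

PAIRS = 3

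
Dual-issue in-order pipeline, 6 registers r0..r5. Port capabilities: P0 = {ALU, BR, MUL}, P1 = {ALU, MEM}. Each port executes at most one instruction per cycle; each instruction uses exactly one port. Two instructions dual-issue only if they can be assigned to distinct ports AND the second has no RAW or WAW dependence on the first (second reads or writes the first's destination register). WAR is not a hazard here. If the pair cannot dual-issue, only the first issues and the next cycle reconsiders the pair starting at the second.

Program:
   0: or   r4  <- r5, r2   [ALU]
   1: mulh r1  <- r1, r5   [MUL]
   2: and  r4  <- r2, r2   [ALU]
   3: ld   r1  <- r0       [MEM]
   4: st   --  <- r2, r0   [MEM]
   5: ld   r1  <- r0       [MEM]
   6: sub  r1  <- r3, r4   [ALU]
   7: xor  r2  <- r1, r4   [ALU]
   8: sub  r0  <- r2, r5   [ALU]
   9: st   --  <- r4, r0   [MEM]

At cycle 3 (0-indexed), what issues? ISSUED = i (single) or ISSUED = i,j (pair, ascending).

t=0 i0,i1:or.ALU/mulh.MUL ; dual
t=1 i2,i3:and.ALU/ld.MEM ; dual
t=2 i4:st.MEM ; no-port MEM/MEM
t=3 i5:ld.MEM ; WAW r1
t=4 i6:sub.ALU ; RAW r1
t=5 i7:xor.ALU ; RAW r2
t=6 i8:sub.ALU ; RAW r0
t=7 i9:st.MEM ; tail

ISSUED = 5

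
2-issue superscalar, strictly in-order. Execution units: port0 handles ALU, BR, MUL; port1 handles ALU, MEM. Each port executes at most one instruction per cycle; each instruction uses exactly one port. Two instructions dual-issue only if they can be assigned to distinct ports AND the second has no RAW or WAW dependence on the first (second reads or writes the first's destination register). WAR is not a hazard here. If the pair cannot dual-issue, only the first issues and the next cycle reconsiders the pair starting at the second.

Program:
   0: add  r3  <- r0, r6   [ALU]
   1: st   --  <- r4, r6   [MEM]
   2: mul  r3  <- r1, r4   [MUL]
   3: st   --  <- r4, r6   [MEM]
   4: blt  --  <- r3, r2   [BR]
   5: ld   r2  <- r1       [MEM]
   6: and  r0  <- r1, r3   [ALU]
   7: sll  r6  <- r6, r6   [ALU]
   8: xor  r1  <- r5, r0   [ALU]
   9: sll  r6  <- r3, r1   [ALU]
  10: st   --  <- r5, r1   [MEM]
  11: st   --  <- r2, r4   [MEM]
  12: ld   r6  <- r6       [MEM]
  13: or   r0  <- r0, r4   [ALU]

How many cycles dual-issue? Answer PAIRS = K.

PAIRS = 6

t=0 i0/i1:add.ALU st.MEM ; dual
t=1 i2/i3:mul.MUL st.MEM ; dual
t=2 i4/i5:blt.BR ld.MEM ; dual
t=3 i6/i7:and.ALU sll.ALU ; dual
t=4 i8:xor.ALU ; RAW r1
t=5 i9/i10:sll.ALU st.MEM ; dual
t=6 i11:st.MEM ; no-port MEM/MEM
t=7 i12/i13:ld.MEM or.ALU ; dual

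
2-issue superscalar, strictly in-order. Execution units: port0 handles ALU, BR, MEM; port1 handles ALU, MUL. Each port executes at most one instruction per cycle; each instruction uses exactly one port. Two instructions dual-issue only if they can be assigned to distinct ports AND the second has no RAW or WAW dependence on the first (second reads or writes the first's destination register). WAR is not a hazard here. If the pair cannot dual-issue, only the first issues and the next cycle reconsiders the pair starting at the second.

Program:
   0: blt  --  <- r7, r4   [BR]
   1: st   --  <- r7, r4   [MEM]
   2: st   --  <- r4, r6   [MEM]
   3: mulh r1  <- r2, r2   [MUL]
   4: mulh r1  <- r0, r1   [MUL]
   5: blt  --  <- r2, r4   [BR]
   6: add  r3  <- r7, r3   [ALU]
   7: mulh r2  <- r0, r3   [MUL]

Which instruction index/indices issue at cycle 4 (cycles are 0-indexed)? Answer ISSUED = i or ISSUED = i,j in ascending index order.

ISSUED = 6

c0: i0 blt.BR  no-port BR/MEM
c1: i1 st.MEM  no-port MEM/MEM
c2: i2,i3 st.MEM;mulh.MUL  dual
c3: i4,i5 mulh.MUL;blt.BR  dual
c4: i6 add.ALU  RAW r3
c5: i7 mulh.MUL  tail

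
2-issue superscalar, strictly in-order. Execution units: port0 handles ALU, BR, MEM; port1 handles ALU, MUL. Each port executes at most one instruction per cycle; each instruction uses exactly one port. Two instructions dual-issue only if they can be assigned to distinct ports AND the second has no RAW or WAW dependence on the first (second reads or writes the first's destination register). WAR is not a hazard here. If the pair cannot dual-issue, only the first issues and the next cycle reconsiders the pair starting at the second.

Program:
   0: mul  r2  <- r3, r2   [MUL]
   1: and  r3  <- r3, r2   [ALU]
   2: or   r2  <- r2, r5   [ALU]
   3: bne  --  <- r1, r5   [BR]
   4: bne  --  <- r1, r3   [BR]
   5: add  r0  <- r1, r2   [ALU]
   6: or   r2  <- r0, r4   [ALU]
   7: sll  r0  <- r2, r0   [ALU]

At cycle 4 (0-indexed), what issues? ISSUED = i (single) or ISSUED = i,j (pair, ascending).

c0: i0 mul  RAW r2
c1: i1+i2 and;or  dual
c2: i3 bne  no-port BR/BR
c3: i4+i5 bne;add  dual
c4: i6 or  RAW r2
c5: i7 sll  tail

ISSUED = 6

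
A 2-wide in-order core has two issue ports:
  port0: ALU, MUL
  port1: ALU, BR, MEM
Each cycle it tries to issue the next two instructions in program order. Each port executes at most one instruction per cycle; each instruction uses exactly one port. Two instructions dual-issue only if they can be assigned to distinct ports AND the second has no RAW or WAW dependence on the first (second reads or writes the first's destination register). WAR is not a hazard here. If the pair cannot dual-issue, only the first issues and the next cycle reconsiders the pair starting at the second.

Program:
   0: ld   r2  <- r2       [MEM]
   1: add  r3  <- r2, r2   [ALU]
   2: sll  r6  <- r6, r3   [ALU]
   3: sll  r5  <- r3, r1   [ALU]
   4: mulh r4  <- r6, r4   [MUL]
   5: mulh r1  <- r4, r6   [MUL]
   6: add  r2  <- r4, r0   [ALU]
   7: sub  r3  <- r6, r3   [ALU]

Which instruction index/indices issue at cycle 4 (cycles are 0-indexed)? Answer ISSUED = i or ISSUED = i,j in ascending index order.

0. ld.MEM @i0  | RAW r2
1. add.ALU @i1  | RAW r3
2. sll.ALU/sll.ALU @i2+i3  | pair
3. mulh.MUL @i4  | no-port MUL/MUL
4. mulh.MUL/add.ALU @i5+i6  | pair
5. sub.ALU @i7  | tail

ISSUED = 5,6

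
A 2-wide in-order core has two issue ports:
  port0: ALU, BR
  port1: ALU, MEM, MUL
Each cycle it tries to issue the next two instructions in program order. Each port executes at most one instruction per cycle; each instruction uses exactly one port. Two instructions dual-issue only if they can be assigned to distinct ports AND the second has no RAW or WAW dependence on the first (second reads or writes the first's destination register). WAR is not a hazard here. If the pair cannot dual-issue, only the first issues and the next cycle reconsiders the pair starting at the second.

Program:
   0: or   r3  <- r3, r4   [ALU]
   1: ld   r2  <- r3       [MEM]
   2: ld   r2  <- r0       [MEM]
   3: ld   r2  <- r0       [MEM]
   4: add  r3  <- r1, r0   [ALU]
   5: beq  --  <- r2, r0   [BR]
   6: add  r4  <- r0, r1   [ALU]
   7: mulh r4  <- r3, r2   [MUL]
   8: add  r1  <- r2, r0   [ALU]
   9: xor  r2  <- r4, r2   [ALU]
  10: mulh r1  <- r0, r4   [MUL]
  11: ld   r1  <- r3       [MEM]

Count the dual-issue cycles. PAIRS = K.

PAIRS = 4

0. or.ALU @i0  | RAW r3
1. ld.MEM @i1  | no-port MEM/MEM
2. ld.MEM @i2  | no-port MEM/MEM
3. ld.MEM/add.ALU @i3,i4  | pair
4. beq.BR/add.ALU @i5,i6  | pair
5. mulh.MUL/add.ALU @i7,i8  | pair
6. xor.ALU/mulh.MUL @i9,i10  | pair
7. ld.MEM @i11  | tail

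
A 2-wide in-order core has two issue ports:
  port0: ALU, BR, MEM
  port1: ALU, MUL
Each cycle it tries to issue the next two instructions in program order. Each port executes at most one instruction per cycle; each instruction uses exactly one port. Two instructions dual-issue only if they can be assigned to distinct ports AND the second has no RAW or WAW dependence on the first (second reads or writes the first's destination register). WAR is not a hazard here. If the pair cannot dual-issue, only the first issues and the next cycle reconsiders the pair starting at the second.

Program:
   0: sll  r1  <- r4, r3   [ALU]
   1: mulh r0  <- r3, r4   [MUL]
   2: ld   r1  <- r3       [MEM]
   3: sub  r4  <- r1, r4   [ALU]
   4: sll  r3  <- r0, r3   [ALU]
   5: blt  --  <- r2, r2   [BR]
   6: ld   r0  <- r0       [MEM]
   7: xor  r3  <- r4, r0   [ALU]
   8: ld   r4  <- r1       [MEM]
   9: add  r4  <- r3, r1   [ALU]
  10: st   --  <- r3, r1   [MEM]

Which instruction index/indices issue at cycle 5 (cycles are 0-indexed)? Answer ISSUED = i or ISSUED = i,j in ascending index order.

#0 head=0: sll/mulh i0&i1 2-wide
#1 head=2: ld i2 RAW r1
#2 head=3: sub/sll i3&i4 2-wide
#3 head=5: blt i5 no-port BR/MEM
#4 head=6: ld i6 RAW r0
#5 head=7: xor/ld i7&i8 2-wide
#6 head=9: add/st i9&i10 2-wide

ISSUED = 7,8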